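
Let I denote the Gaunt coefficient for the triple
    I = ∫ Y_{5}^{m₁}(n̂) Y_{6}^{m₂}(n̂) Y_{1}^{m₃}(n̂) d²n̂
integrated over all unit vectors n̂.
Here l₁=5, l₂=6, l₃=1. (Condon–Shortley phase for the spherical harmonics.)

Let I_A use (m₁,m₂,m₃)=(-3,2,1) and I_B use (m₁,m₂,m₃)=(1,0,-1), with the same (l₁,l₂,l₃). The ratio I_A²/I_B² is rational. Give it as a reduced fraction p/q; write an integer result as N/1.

l's match ⇒ only the (l;m) 3-j factors differ between A and B.
A: triangle coeff Δ(5,6,1) = 1/858; Σ_t [8,8]: t=8:+1/161280 = 1/161280; (3j)²=1/143 [(5 6 1; -3 2 1)], sign=+1
B: triangle coeff Δ(5,6,1) = 1/858; Σ_t [4,4]: t=4:+1/34560 = 1/34560; (3j)²=5/286 [(5 6 1; 1 0 -1)], sign=+1
I_A²/I_B² = (1/143)/(5/286) = 2/5

2/5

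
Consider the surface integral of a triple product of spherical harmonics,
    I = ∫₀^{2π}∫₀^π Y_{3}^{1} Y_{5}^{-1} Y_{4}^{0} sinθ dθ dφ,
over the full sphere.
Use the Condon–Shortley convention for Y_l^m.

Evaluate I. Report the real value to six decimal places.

m-sum 0 ✓  L=12 even ✓  2≤4≤8 ✓
Π(2lᵢ+1) = 7×11×9 = 693
triangle coeff Δ(3,5,4) = 1/180180
Σ_t [1,3]: t=1:−1/576 t=2:+1/144 t=3:−1/576 = 1/288
(3j)²=20/1001 [(3 5 4; 0 0 0)], sign=+1
Σ_t [0,2]: t=0:+1/2304 t=1:−1/216 t=2:+1/384 = -11/6912
(3j)²=11/1638 [(3 5 4; 1 -1 0)], sign=-1
⇒ 4πI² = 110/1183
I = (-1)√(110/1183/(4π)) = -0.08601992

-0.086020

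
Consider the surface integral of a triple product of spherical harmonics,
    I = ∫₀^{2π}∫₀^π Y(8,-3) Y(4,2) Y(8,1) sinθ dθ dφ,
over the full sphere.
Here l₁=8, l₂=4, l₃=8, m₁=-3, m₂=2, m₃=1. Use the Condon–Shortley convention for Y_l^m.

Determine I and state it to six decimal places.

Checks pass: Σm=0; 20 even; l₃=8∈[4,12].
(2·8+1)(2·4+1)(2·8+1) = 2601
Δ: 4! 12! 4! / 21! → 1/185175900
sum: t=0:+1/557383680 t=1:−1/21772800 t=2:+1/8294400 t=3:−1/21772800 t=4:+1/557383680 = 1/30965760
3j²(8 4 8; 0 0 0) = Δ·Π!·Σ² = 36/4199  (sign +1)
sum: t=2:+1/209018880 t=3:−1/34836480 t=4:+1/58060800 = -1/149299200
3j²(8 4 8; -3 2 1) = Δ·Π!·Σ² = 77/25194  (sign +1)
combine: 4πI² = 2601·36/4199·77/25194 = 4158/61009
take √, sign +1: I = 0.07364451

0.073645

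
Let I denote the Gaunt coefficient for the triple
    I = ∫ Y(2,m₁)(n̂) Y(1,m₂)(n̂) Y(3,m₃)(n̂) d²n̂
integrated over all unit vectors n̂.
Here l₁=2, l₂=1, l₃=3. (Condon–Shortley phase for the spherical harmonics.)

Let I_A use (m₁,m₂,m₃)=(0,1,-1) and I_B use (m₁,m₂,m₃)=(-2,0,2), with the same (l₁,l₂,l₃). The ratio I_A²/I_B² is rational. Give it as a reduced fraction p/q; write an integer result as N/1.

Shared (l₁,l₂,l₃)=(2,1,3): N and (l;000)² cancel in I_A²/I_B².
A: Δ = 0!·4!·2!/7! = 1/105; Racah Σ t=0..0: t=0:+1/8 = 1/8; ⇒ 3j(2 1 3; 0 1 -1)² = 2/35, sgn +1
B: Δ = 0!·4!·2!/7! = 1/105; Racah Σ t=0..0: t=0:+1/24 = 1/24; ⇒ 3j(2 1 3; -2 0 2)² = 1/21, sgn -1
I_A²/I_B² = (2/35)/(1/21) = 6/5

6/5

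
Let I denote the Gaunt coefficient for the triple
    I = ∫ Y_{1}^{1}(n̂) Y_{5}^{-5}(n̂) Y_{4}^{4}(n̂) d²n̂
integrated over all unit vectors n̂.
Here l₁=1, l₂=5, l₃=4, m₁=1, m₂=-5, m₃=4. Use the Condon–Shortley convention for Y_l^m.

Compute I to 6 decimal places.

Checks pass: Σm=0; 10 even; l₃=4∈[4,6].
(2·1+1)(2·5+1)(2·4+1) = 297
Δ: 2! 0! 8! / 11! → 1/495
sum: t=1:−1/576 = -1/576
3j²(1 5 4; 0 0 0) = Δ·Π!·Σ² = 5/99  (sign -1)
sum: t=0:+1/80640 = 1/80640
3j²(1 5 4; 1 -5 4) = Δ·Π!·Σ² = 1/11  (sign +1)
combine: 4πI² = 297·5/99·1/11 = 15/11
take √, sign -1: I = -0.32941575

-0.329416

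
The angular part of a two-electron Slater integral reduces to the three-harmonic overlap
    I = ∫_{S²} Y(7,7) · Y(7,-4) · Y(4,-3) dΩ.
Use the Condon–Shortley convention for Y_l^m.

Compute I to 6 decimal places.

0.102369

Checks pass: Σm=0; 18 even; l₃=4∈[0,14].
(2·7+1)(2·7+1)(2·4+1) = 2025
Δ: 10! 4! 4! / 19! → 1/58198140
sum: t=3:−1/17418240 t=4:+1/622080 t=5:−1/230400 t=6:+1/622080 t=7:−1/17418240 = -1/806400
3j²(7 7 4; 0 0 0) = Δ·Π!·Σ² = 2268/230945  (sign -1)
sum: t=0:+1/522547200 = 1/522547200
3j²(7 7 4; 7 -4 -3) = Δ·Π!·Σ² = 77/11628  (sign -1)
combine: 4πI² = 2025·2268/230945·77/11628 = 178605/1356277
take √, sign +1: I = 0.10236881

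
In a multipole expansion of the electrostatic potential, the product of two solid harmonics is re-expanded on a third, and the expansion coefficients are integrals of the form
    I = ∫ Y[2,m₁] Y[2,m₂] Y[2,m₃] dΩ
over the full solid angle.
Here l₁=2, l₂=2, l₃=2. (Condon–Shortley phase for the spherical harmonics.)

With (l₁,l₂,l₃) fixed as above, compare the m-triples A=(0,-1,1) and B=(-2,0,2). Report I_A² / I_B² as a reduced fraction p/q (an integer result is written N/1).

1/4

l's match ⇒ only the (l;m) 3-j factors differ between A and B.
A: triangle coeff Δ(2,2,2) = 1/630; Σ_t [0,1]: t=0:+1/4 t=1:−1/2 = -1/4; (3j)²=1/70 [(2 2 2; 0 -1 1)], sign=+1
B: triangle coeff Δ(2,2,2) = 1/630; Σ_t [2,2]: t=2:+1/8 = 1/8; (3j)²=2/35 [(2 2 2; -2 0 2)], sign=+1
I_A²/I_B² = (1/70)/(2/35) = 1/4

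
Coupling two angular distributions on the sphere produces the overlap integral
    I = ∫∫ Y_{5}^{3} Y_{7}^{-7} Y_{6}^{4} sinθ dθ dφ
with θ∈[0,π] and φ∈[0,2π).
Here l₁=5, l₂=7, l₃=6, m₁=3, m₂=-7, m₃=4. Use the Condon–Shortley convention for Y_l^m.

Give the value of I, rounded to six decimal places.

m-sum 0 ✓  L=18 even ✓  2≤6≤12 ✓
Π(2lᵢ+1) = 11×15×13 = 2145
triangle coeff Δ(5,7,6) = 1/174594420
Σ_t [1,5]: t=1:−1/4147200 t=2:+1/207360 t=3:−1/82944 t=4:+1/207360 t=5:−1/4147200 = -1/345600
(3j)²=420/46189 [(5 7 6; 0 0 0)], sign=-1
Σ_t [0,0]: t=0:+1/116121600 = 1/116121600
(3j)²=7/323 [(5 7 6; 3 -7 4)], sign=+1
⇒ 4πI² = 44100/104329
I = (-1)√(44100/104329/(4π)) = -0.18340528

-0.183405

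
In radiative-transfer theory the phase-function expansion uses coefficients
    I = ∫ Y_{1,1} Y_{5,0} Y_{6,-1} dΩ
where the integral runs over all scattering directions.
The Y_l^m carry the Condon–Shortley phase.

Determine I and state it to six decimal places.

-0.187239

m-sum 0 ✓  L=12 even ✓  4≤6≤6 ✓
Π(2lᵢ+1) = 3×11×13 = 429
triangle coeff Δ(1,5,6) = 1/858
Σ_t [0,0]: t=0:+1/14400 = 1/14400
(3j)²=6/143 [(1 5 6; 0 0 0)], sign=+1
Σ_t [0,0]: t=0:+1/28800 = 1/28800
(3j)²=7/286 [(1 5 6; 1 0 -1)], sign=-1
⇒ 4πI² = 63/143
I = (-1)√(63/143/(4π)) = -0.18723944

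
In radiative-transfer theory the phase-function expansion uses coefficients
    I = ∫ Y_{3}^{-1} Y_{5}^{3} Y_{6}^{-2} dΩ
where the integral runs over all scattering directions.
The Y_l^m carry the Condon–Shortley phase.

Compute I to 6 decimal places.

-0.145631

Rules hold: Σm=0, L=14 even, 2≤6≤8.
N = 7·11·13 = 1001
Δ = 2!·4!·8!/15! = 1/675675
Racah Σ t=0..2: t=0:+1/8640 t=1:−1/2304 t=2:+1/8640 = -7/34560
⇒ 3j(3 5 6; 0 0 0)² = 7/429, sgn -1
Racah Σ t=0..2: t=0:+1/1935360 t=1:−1/30240 t=2:+1/11520 = 1/18432
⇒ 3j(3 5 6; -1 3 -2)² = 7/429, sgn +1
4πI² = N·(3j₀)²·(3jₘ)² = 343/1287
I = -1·√(0.266511/4π) = -0.14563067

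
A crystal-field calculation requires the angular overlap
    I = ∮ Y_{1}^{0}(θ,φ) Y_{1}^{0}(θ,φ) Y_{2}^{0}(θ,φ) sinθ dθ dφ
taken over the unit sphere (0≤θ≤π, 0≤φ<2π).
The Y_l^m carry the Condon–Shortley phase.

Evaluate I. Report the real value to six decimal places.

0.252313

Checks pass: Σm=0; 4 even; l₃=2∈[0,2].
(2·1+1)(2·1+1)(2·2+1) = 45
Δ: 0! 2! 2! / 5! → 1/30
sum: t=0:+1/1 = 1/1
3j²(1 1 2; 0 0 0) = Δ·Π!·Σ² = 2/15  (sign +1)
(m-triple is (0,0,0) — same symbol as above.)
combine: 4πI² = 45·2/15·2/15 = 4/5
take √, sign +1: I = 0.25231325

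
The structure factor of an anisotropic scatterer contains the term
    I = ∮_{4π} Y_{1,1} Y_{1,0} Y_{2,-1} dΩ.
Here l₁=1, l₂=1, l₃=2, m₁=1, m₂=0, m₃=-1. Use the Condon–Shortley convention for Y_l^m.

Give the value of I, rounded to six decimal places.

m-sum 0 ✓  L=4 even ✓  0≤2≤2 ✓
Π(2lᵢ+1) = 3×3×5 = 45
triangle coeff Δ(1,1,2) = 1/30
Σ_t [0,0]: t=0:+1/1 = 1/1
(3j)²=2/15 [(1 1 2; 0 0 0)], sign=+1
Σ_t [0,0]: t=0:+1/2 = 1/2
(3j)²=1/10 [(1 1 2; 1 0 -1)], sign=-1
⇒ 4πI² = 3/5
I = (-1)√(3/5/(4π)) = -0.21850969

-0.218510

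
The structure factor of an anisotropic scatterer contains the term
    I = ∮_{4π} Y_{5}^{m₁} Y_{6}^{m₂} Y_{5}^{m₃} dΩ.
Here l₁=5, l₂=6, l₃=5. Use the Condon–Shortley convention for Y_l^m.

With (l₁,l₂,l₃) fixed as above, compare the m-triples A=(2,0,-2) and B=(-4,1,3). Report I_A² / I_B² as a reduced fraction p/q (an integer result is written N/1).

432/847

l's match ⇒ only the (l;m) 3-j factors differ between A and B.
A: triangle coeff Δ(5,6,5) = 1/28588560; Σ_t [0,3]: t=0:+1/3110400 t=1:−1/57600 t=2:+1/13824 t=3:−1/31104 = 1/43200; (3j)²=108/12155 [(5 6 5; 2 0 -2)], sign=-1
B: triangle coeff Δ(5,6,5) = 1/28588560; Σ_t [5,6]: t=5:−1/138240 t=6:+1/518400 = -11/2073600; (3j)²=77/4420 [(5 6 5; -4 1 3)], sign=-1
I_A²/I_B² = (108/12155)/(77/4420) = 432/847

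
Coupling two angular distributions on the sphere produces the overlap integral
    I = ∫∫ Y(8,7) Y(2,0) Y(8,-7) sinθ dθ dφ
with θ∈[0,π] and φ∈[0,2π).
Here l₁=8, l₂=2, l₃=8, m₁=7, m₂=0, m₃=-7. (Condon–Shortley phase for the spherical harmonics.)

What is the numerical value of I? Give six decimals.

m-sum 0 ✓  L=18 even ✓  6≤8≤10 ✓
Π(2lᵢ+1) = 17×5×17 = 1445
triangle coeff Δ(8,2,8) = 1/348840
Σ_t [0,2]: t=0:+1/116121600 t=1:−1/25401600 t=2:+1/116121600 = -1/45158400
(3j)²=24/1615 [(8 2 8; 0 0 0)], sign=-1
Σ_t [0,1]: t=0:+1/24908083200 t=1:−1/87178291200 = 1/34871316480
(3j)²=125/7752 [(8 2 8; 7 0 -7)], sign=-1
⇒ 4πI² = 125/361
I = (+1)√(125/361/(4π)) = 0.16599556

0.165996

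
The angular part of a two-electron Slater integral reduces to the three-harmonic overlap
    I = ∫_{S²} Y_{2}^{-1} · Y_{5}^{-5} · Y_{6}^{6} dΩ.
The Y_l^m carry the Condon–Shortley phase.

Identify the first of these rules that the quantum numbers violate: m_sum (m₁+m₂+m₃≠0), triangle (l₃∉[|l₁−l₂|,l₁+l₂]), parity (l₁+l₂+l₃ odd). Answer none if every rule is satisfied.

parity

m₁+m₂+m₃ = -1 − 5 + 6 = 0  ✓
triangle: |2−5|=3 ≤ l₃=6 ≤ 2+5=7  ✓
parity: l₁+l₂+l₃ = 13 is odd  ✗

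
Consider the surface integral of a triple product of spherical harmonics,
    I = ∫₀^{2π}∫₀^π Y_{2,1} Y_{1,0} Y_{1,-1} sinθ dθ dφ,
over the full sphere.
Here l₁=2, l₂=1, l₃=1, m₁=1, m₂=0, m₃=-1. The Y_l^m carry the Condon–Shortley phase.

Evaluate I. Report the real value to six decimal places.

-0.218510

Checks pass: Σm=0; 4 even; l₃=1∈[1,3].
(2·2+1)(2·1+1)(2·1+1) = 45
Δ: 2! 2! 0! / 5! → 1/30
sum: t=1:−1/1 = -1/1
3j²(2 1 1; 0 0 0) = Δ·Π!·Σ² = 2/15  (sign +1)
sum: t=1:−1/2 = -1/2
3j²(2 1 1; 1 0 -1) = Δ·Π!·Σ² = 1/10  (sign -1)
combine: 4πI² = 45·2/15·1/10 = 3/5
take √, sign -1: I = -0.21850969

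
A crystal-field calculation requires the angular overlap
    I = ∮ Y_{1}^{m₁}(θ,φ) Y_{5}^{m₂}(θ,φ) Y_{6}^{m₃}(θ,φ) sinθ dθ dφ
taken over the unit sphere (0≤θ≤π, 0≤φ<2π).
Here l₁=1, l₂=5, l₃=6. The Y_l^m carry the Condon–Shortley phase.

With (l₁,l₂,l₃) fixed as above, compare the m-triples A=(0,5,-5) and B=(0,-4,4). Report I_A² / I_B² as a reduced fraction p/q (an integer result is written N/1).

Same 1,5,6: normalisation and zero-m 3j drop out of the ratio.
A: Δ: 0! 2! 10! / 13! → 1/858; sum: t=0:+1/3628800 = 1/3628800; 3j²(1 5 6; 0 5 -5) = Δ·Π!·Σ² = 1/78  (sign -1)
B: Δ: 0! 2! 10! / 13! → 1/858; sum: t=0:+1/362880 = 1/362880; 3j²(1 5 6; 0 -4 4) = Δ·Π!·Σ² = 10/429  (sign +1)
I_A²/I_B² = (1/78)/(10/429) = 11/20

11/20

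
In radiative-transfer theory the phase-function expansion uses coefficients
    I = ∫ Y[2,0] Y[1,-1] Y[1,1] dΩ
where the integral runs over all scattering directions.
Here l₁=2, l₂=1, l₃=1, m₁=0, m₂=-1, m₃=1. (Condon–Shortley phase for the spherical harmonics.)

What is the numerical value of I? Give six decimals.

Rules hold: Σm=0, L=4 even, 1≤1≤3.
N = 5·3·3 = 45
Δ = 2!·2!·0!/5! = 1/30
Racah Σ t=1..1: t=1:−1/1 = -1/1
⇒ 3j(2 1 1; 0 0 0)² = 2/15, sgn +1
Racah Σ t=0..0: t=0:+1/4 = 1/4
⇒ 3j(2 1 1; 0 -1 1)² = 1/30, sgn +1
4πI² = N·(3j₀)²·(3jₘ)² = 1/5
I = +1·√(0.2/4π) = 0.12615663

0.126157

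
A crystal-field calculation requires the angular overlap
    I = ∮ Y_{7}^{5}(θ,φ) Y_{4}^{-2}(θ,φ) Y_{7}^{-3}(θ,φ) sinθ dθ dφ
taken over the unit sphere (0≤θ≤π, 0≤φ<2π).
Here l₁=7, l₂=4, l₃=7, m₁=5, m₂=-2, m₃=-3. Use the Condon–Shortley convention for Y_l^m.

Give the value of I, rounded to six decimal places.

Rules hold: Σm=0, L=18 even, 3≤7≤11.
N = 15·9·15 = 2025
Δ = 4!·10!·4!/19! = 1/58198140
Racah Σ t=0..4: t=0:+1/17418240 t=1:−1/622080 t=2:+1/230400 t=3:−1/622080 t=4:+1/17418240 = 1/806400
⇒ 3j(7 4 7; 0 0 0)² = 2268/230945, sgn -1
Racah Σ t=0..2: t=0:+1/7741440 t=1:−1/13063680 t=2:+1/348364800 = 29/522547200
⇒ 3j(7 4 7; 5 -2 -3)² = 1682/264537, sgn +1
4πI² = N·(3j₀)²·(3jₘ)² = 24523560/193947611
I = -1·√(0.126444/4π) = -0.10031009

-0.100310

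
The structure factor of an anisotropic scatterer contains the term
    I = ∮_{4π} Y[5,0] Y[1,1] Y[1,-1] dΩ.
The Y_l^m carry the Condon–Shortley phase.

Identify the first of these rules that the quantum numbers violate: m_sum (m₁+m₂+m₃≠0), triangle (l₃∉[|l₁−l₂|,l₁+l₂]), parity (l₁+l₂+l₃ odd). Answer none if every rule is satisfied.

Σmᵢ = 0  ✓
l₃∈[|l₁−l₂|,l₁+l₂]=[4,6], have l₃=1  ✗
Σlᵢ = 7 ⇒ odd

triangle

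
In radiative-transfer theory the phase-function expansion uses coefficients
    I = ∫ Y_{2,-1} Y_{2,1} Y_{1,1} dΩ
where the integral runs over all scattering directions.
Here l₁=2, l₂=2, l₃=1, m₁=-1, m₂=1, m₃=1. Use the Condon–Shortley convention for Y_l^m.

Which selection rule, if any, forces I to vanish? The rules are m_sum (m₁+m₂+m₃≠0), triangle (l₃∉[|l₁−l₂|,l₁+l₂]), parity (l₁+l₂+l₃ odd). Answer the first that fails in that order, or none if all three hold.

m₁+m₂+m₃ = -1 + 1 + 1 = 1  ✗
triangle: |2−2|=0 ≤ l₃=1 ≤ 2+2=4
parity: l₁+l₂+l₃ = 5 is odd

m_sum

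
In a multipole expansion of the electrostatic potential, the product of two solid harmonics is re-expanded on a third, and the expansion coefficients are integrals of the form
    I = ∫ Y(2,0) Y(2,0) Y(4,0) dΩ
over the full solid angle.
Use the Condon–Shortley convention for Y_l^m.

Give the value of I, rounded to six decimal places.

0.241796

Rules hold: Σm=0, L=8 even, 0≤4≤4.
N = 5·5·9 = 225
Δ = 0!·4!·4!/9! = 1/630
Racah Σ t=0..0: t=0:+1/16 = 1/16
⇒ 3j(2 2 4; 0 0 0)² = 2/35, sgn +1
(m-triple is (0,0,0) — same symbol as above.)
4πI² = N·(3j₀)²·(3jₘ)² = 36/49
I = +1·√(0.734694/4π) = 0.24179554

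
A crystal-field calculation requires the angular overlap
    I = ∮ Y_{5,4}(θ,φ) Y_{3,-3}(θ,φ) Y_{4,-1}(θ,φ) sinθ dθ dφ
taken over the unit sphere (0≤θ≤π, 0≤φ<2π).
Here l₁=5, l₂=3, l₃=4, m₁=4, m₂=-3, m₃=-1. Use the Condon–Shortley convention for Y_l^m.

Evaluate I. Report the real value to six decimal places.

-0.186208

Rules hold: Σm=0, L=12 even, 2≤4≤8.
N = 11·7·9 = 693
Δ = 4!·6!·2!/13! = 1/180180
Racah Σ t=1..3: t=1:−1/576 t=2:+1/144 t=3:−1/576 = 1/288
⇒ 3j(5 3 4; 0 0 0)² = 20/1001, sgn +1
Racah Σ t=0..0: t=0:+1/5760 = 1/5760
⇒ 3j(5 3 4; 4 -3 -1)² = 9/286, sgn -1
4πI² = N·(3j₀)²·(3jₘ)² = 810/1859
I = -1·√(0.435718/4π) = -0.18620781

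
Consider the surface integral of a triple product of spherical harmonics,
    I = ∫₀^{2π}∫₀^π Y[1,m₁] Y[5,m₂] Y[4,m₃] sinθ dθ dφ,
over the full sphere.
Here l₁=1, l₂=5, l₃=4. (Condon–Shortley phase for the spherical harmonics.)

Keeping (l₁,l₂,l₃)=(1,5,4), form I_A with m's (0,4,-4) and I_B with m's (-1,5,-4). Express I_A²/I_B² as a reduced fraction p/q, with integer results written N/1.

l's match ⇒ only the (l;m) 3-j factors differ between A and B.
A: triangle coeff Δ(1,5,4) = 1/495; Σ_t [1,1]: t=1:−1/40320 = -1/40320; (3j)²=1/55 [(1 5 4; 0 4 -4)], sign=-1
B: triangle coeff Δ(1,5,4) = 1/495; Σ_t [2,2]: t=2:+1/80640 = 1/80640; (3j)²=1/11 [(1 5 4; -1 5 -4)], sign=+1
I_A²/I_B² = (1/55)/(1/11) = 1/5

1/5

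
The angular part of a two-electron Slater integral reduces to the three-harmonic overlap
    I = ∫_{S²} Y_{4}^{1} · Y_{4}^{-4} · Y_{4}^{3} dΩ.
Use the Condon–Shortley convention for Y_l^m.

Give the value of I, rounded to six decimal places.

-0.168431

m-sum 0 ✓  L=12 even ✓  0≤4≤8 ✓
Π(2lᵢ+1) = 9×9×9 = 729
triangle coeff Δ(4,4,4) = 1/450450
Σ_t [0,4]: t=0:+1/13824 t=1:−1/216 t=2:+1/64 t=3:−1/216 t=4:+1/13824 = 5/768
(3j)²=18/1001 [(4 4 4; 0 0 0)], sign=+1
Σ_t [0,0]: t=0:+1/3456 = 1/3456
(3j)²=35/1287 [(4 4 4; 1 -4 3)], sign=-1
⇒ 4πI² = 7290/20449
I = (-1)√(7290/20449/(4π)) = -0.16843130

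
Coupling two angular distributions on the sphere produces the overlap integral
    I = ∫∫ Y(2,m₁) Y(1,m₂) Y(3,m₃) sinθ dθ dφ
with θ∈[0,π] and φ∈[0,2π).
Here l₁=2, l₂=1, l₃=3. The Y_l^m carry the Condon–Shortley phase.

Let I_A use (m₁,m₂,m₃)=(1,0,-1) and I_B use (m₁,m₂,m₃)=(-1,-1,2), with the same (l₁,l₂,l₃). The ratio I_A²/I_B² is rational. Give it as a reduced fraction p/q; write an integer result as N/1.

Shared (l₁,l₂,l₃)=(2,1,3): N and (l;000)² cancel in I_A²/I_B².
A: Δ = 0!·4!·2!/7! = 1/105; Racah Σ t=0..0: t=0:+1/6 = 1/6; ⇒ 3j(2 1 3; 1 0 -1)² = 8/105, sgn +1
B: Δ = 0!·4!·2!/7! = 1/105; Racah Σ t=0..0: t=0:+1/12 = 1/12; ⇒ 3j(2 1 3; -1 -1 2)² = 2/21, sgn -1
I_A²/I_B² = (8/105)/(2/21) = 4/5

4/5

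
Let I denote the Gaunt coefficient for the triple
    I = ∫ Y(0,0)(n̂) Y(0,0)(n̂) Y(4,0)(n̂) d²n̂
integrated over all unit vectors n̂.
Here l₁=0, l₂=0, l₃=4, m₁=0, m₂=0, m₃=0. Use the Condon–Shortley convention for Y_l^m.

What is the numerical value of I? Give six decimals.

triangle: need 0≤l₃≤0, have 4; I=0

0.000000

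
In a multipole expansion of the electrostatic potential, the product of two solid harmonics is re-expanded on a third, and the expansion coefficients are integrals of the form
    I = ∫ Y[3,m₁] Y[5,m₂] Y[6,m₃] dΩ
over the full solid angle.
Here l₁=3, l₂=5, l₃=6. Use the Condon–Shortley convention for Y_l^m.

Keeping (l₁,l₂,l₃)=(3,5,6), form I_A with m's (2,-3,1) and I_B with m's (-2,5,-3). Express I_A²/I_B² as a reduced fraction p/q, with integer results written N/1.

Same 3,5,6: normalisation and zero-m 3j drop out of the ratio.
A: Δ: 2! 4! 8! / 15! → 1/675675; sum: t=0:+1/17280 t=1:−1/120960 = 1/20160; 3j²(3 5 6; 2 -3 1) = Δ·Π!·Σ² = 64/3003  (sign -1)
B: Δ: 2! 4! 8! / 15! → 1/675675; sum: t=2:+1/483840 = 1/483840; 3j²(3 5 6; -2 5 -3) = Δ·Π!·Σ² = 6/1001  (sign -1)
I_A²/I_B² = (64/3003)/(6/1001) = 32/9

32/9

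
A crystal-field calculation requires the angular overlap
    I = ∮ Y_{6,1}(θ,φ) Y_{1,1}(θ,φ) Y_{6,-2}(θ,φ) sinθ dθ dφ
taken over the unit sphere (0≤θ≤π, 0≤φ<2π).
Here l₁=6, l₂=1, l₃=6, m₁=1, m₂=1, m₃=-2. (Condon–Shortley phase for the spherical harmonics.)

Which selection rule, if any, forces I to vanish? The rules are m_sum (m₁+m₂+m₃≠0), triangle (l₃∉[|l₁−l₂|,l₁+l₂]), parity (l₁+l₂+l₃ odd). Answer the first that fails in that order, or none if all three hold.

Σmᵢ = 0  ✓
l₃∈[|l₁−l₂|,l₁+l₂]=[5,7], have l₃=6  ✓
Σlᵢ = 13 ⇒ odd  ✗

parity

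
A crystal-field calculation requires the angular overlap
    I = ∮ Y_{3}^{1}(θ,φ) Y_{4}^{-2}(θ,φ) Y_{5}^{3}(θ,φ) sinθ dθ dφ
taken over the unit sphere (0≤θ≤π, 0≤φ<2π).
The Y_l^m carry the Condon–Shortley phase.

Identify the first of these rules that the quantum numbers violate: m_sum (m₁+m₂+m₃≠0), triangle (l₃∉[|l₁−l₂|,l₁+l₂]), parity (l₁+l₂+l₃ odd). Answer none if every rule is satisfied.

m_sum

m₁+m₂+m₃ = 1 − 2 + 3 = 2  ✗
triangle: |3−4|=1 ≤ l₃=5 ≤ 3+4=7
parity: l₁+l₂+l₃ = 12 is even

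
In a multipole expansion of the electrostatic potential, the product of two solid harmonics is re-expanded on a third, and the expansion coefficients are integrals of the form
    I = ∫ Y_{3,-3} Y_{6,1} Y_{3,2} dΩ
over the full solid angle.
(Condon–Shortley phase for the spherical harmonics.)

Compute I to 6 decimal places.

-0.031364

m-sum 0 ✓  L=12 even ✓  3≤3≤9 ✓
Π(2lᵢ+1) = 7×13×7 = 637
triangle coeff Δ(3,6,3) = 1/12012
Σ_t [3,3]: t=3:−1/1296 = -1/1296
(3j)²=100/3003 [(3 6 3; 0 0 0)], sign=+1
Σ_t [6,6]: t=6:+1/86400 = 1/86400
(3j)²=1/1716 [(3 6 3; -3 1 2)], sign=-1
⇒ 4πI² = 175/14157
I = (-1)√(175/14157/(4π)) = -0.03136379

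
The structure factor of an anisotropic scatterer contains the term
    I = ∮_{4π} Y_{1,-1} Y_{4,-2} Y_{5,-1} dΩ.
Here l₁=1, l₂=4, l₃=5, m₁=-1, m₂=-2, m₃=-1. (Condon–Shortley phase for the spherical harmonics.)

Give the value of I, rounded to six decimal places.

-1 − 2 − 1 = -4 ≠ 0: azimuthal integral kills it; I = 0

0.000000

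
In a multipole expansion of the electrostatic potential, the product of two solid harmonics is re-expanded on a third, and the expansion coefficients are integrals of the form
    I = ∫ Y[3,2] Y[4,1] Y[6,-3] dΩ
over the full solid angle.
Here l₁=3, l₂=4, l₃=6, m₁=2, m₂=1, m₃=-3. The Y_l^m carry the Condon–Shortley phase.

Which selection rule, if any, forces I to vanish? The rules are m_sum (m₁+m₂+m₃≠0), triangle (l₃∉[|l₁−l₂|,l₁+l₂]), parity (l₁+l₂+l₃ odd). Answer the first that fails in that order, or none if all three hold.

azimuthal sum: 2 + 1 − 3 = 0  ✓
1 ≤ 6 ≤ 7 (triangle on l)  ✓
L = 3 + 4 + 6 = 13 (odd)  ✗

parity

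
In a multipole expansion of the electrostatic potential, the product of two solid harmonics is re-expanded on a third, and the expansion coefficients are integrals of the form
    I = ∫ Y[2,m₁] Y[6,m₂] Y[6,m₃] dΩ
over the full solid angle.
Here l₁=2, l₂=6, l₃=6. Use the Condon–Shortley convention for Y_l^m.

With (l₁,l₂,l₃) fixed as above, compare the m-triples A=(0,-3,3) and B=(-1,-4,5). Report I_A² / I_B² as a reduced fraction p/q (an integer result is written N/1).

25/297

Same 2,6,6: normalisation and zero-m 3j drop out of the ratio.
A: Δ: 2! 2! 10! / 15! → 1/90090; sum: t=0:+1/120960 t=1:−1/80640 t=2:+1/1451520 = -1/290304; 3j²(2 6 6; 0 -3 3) = Δ·Π!·Σ² = 5/2002  (sign +1)
B: Δ: 2! 2! 10! / 15! → 1/90090; sum: t=1:−1/725760 t=2:+1/7257600 = -1/806400; 3j²(2 6 6; -1 -4 5) = Δ·Π!·Σ² = 27/910  (sign +1)
I_A²/I_B² = (5/2002)/(27/910) = 25/297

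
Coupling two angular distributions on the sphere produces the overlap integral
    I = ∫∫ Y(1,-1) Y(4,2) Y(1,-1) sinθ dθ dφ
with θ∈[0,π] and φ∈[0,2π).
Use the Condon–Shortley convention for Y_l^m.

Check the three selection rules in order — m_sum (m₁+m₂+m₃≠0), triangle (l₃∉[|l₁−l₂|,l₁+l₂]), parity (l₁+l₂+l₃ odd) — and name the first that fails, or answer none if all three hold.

triangle

Σmᵢ = 0  ✓
l₃∈[|l₁−l₂|,l₁+l₂]=[3,5], have l₃=1  ✗
Σlᵢ = 6 ⇒ even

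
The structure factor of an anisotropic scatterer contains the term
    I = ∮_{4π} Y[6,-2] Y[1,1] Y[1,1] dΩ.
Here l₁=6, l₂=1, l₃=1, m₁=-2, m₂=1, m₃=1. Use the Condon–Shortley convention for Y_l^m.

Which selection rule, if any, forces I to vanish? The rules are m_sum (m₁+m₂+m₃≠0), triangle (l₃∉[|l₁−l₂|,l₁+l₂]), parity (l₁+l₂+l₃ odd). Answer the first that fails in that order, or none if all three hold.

triangle

azimuthal sum: -2 + 1 + 1 = 0  ✓
5 ≤ 1 ≤ 7 (triangle on l)  ✗
L = 6 + 1 + 1 = 8 (even)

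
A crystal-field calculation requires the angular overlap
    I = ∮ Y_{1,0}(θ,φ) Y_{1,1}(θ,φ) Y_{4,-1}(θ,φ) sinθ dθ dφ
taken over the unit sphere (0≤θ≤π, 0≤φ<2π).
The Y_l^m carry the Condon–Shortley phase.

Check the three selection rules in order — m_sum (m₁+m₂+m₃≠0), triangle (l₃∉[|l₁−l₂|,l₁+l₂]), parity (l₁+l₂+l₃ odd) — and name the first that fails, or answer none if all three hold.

triangle

m₁+m₂+m₃ = 0 + 1 − 1 = 0  ✓
triangle: |1−1|=0 ≤ l₃=4 ≤ 1+1=2  ✗
parity: l₁+l₂+l₃ = 6 is even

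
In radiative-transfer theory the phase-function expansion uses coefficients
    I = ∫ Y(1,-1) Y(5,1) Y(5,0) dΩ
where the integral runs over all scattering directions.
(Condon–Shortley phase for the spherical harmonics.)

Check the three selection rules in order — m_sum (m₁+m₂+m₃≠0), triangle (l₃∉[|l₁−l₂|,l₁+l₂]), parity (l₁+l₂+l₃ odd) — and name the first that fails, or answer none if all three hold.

Σmᵢ = 0  ✓
l₃∈[|l₁−l₂|,l₁+l₂]=[4,6], have l₃=5  ✓
Σlᵢ = 11 ⇒ odd  ✗

parity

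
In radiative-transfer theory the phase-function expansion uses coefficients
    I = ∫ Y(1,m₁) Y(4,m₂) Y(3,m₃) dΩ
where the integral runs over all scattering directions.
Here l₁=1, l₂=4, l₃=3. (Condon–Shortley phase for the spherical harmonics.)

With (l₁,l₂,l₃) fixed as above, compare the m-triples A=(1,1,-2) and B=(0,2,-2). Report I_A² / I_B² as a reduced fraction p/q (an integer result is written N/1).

Shared (l₁,l₂,l₃)=(1,4,3): N and (l;000)² cancel in I_A²/I_B².
A: Δ = 2!·0!·6!/9! = 1/252; Racah Σ t=0..0: t=0:+1/240 = 1/240; ⇒ 3j(1 4 3; 1 1 -2)² = 1/84, sgn -1
B: Δ = 2!·0!·6!/9! = 1/252; Racah Σ t=1..1: t=1:−1/120 = -1/120; ⇒ 3j(1 4 3; 0 2 -2)² = 1/21, sgn +1
I_A²/I_B² = (1/84)/(1/21) = 1/4

1/4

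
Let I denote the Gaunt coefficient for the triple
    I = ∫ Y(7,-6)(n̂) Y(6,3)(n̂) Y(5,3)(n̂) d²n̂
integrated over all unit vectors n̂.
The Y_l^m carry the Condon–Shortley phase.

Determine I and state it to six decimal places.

Rules hold: Σm=0, L=18 even, 1≤5≤13.
N = 15·13·11 = 2145
Δ = 8!·6!·4!/19! = 1/174594420
Racah Σ t=2..6: t=2:+1/4147200 t=3:−1/207360 t=4:+1/82944 t=5:−1/207360 t=6:+1/4147200 = 1/345600
⇒ 3j(7 6 5; 0 0 0)² = 420/46189, sgn -1
Racah Σ t=7..8: t=7:−1/14515200 t=8:+1/29030400 = -1/29030400
⇒ 3j(7 6 5; -6 3 3)² = 12/1615, sgn -1
4πI² = N·(3j₀)²·(3jₘ)² = 15120/104329
I = +1·√(0.144926/4π) = 0.10739114

0.107391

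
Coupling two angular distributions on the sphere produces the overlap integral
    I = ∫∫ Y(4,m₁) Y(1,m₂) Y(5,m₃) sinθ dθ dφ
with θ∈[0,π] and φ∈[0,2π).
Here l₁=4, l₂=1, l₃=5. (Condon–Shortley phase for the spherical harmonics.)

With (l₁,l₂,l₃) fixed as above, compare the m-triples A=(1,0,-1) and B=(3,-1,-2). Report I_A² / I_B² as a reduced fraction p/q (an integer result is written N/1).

8/1

l's match ⇒ only the (l;m) 3-j factors differ between A and B.
A: triangle coeff Δ(4,1,5) = 1/495; Σ_t [0,0]: t=0:+1/720 = 1/720; (3j)²=8/165 [(4 1 5; 1 0 -1)], sign=+1
B: triangle coeff Δ(4,1,5) = 1/495; Σ_t [0,0]: t=0:+1/10080 = 1/10080; (3j)²=1/165 [(4 1 5; 3 -1 -2)], sign=-1
I_A²/I_B² = (8/165)/(1/165) = 8/1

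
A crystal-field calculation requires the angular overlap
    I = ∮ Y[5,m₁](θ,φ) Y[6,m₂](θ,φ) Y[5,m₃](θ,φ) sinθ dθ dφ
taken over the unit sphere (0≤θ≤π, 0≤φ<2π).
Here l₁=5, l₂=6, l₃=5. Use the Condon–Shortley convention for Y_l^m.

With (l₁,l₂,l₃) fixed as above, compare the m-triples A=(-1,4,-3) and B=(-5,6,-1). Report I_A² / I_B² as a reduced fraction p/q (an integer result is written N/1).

169/330

l's match ⇒ only the (l;m) 3-j factors differ between A and B.
A: triangle coeff Δ(5,6,5) = 1/28588560; Σ_t [4,6]: t=4:+1/138240 t=5:−1/86400 t=6:+1/829440 = -13/4147200; (3j)²=13/3740 [(5 6 5; -1 4 -3)], sign=-1
B: triangle coeff Δ(5,6,5) = 1/28588560; Σ_t [6,6]: t=6:+1/12441600 = 1/12441600; (3j)²=3/442 [(5 6 5; -5 6 -1)], sign=+1
I_A²/I_B² = (13/3740)/(3/442) = 169/330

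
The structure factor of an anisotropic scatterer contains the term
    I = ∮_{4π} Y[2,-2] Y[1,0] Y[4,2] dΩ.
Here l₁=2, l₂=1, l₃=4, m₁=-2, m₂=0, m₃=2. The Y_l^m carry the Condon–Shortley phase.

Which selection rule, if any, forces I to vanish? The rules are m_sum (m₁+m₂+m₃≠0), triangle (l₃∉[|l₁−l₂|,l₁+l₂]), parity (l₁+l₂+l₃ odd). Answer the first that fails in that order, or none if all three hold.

m₁+m₂+m₃ = -2 + 0 + 2 = 0  ✓
triangle: |2−1|=1 ≤ l₃=4 ≤ 2+1=3  ✗
parity: l₁+l₂+l₃ = 7 is odd

triangle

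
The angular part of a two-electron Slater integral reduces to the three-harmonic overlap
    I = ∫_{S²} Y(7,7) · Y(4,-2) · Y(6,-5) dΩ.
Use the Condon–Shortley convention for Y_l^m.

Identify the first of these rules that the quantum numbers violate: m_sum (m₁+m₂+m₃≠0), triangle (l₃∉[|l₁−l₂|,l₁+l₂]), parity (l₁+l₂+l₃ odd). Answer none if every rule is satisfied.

parity

Σmᵢ = 0  ✓
l₃∈[|l₁−l₂|,l₁+l₂]=[3,11], have l₃=6  ✓
Σlᵢ = 17 ⇒ odd  ✗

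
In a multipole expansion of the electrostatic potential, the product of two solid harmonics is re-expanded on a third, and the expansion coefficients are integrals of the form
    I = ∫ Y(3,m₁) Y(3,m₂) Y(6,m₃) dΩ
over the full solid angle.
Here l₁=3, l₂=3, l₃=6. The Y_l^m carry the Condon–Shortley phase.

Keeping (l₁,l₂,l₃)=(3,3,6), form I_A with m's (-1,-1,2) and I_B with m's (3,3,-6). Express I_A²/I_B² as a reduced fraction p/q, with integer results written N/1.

5/11

Shared (l₁,l₂,l₃)=(3,3,6): N and (l;000)² cancel in I_A²/I_B².
A: Δ = 0!·6!·6!/13! = 1/12012; Racah Σ t=0..0: t=0:+1/2304 = 1/2304; ⇒ 3j(3 3 6; -1 -1 2)² = 5/143, sgn +1
B: Δ = 0!·6!·6!/13! = 1/12012; Racah Σ t=0..0: t=0:+1/518400 = 1/518400; ⇒ 3j(3 3 6; 3 3 -6)² = 1/13, sgn +1
I_A²/I_B² = (5/143)/(1/13) = 5/11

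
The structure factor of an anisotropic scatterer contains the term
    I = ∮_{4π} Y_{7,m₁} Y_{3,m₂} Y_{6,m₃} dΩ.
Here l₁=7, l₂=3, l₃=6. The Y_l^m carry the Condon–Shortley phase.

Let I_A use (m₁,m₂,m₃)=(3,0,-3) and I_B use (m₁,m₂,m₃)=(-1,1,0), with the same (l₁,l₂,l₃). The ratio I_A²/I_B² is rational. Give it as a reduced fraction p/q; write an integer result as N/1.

15/1183

Shared (l₁,l₂,l₃)=(7,3,6): N and (l;000)² cancel in I_A²/I_B².
A: Δ = 4!·10!·2!/17! = 1/2042040; Racah Σ t=1..3: t=1:−1/362880 t=2:+1/322560 t=3:−1/4354560 = 1/8709120; ⇒ 3j(7 3 6; 3 0 -3)² = 3/68068, sgn -1
B: Δ = 4!·10!·2!/17! = 1/2042040; Racah Σ t=2..4: t=2:+1/138240 t=3:−1/86400 t=4:+1/829440 = -13/4147200; ⇒ 3j(7 3 6; -1 1 0)² = 13/3740, sgn -1
I_A²/I_B² = (3/68068)/(13/3740) = 15/1183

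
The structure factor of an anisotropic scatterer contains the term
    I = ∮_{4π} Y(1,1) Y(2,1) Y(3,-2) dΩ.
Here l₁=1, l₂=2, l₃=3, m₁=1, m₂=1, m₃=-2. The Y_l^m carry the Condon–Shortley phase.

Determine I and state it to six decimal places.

m-sum 0 ✓  L=6 even ✓  1≤3≤3 ✓
Π(2lᵢ+1) = 3×5×7 = 105
triangle coeff Δ(1,2,3) = 1/105
Σ_t [0,0]: t=0:+1/4 = 1/4
(3j)²=3/35 [(1 2 3; 0 0 0)], sign=-1
Σ_t [0,0]: t=0:+1/12 = 1/12
(3j)²=2/21 [(1 2 3; 1 1 -2)], sign=-1
⇒ 4πI² = 6/7
I = (+1)√(6/7/(4π)) = 0.26116903

0.261169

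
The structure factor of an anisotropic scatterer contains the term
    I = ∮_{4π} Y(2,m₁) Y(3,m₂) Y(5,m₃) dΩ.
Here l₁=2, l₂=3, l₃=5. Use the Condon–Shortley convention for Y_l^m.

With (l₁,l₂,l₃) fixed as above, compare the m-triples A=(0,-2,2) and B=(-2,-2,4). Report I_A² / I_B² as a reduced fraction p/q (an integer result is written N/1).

1/2

l's match ⇒ only the (l;m) 3-j factors differ between A and B.
A: triangle coeff Δ(2,3,5) = 1/2310; Σ_t [0,0]: t=0:+1/480 = 1/480; (3j)²=3/110 [(2 3 5; 0 -2 2)], sign=-1
B: triangle coeff Δ(2,3,5) = 1/2310; Σ_t [0,0]: t=0:+1/2880 = 1/2880; (3j)²=3/55 [(2 3 5; -2 -2 4)], sign=-1
I_A²/I_B² = (3/110)/(3/55) = 1/2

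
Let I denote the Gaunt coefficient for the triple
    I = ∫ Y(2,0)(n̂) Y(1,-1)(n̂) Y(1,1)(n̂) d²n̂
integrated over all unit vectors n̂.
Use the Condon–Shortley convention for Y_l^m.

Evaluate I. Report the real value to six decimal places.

0.126157

Checks pass: Σm=0; 4 even; l₃=1∈[1,3].
(2·2+1)(2·1+1)(2·1+1) = 45
Δ: 2! 2! 0! / 5! → 1/30
sum: t=1:−1/1 = -1/1
3j²(2 1 1; 0 0 0) = Δ·Π!·Σ² = 2/15  (sign +1)
sum: t=0:+1/4 = 1/4
3j²(2 1 1; 0 -1 1) = Δ·Π!·Σ² = 1/30  (sign +1)
combine: 4πI² = 45·2/15·1/30 = 1/5
take √, sign +1: I = 0.12615663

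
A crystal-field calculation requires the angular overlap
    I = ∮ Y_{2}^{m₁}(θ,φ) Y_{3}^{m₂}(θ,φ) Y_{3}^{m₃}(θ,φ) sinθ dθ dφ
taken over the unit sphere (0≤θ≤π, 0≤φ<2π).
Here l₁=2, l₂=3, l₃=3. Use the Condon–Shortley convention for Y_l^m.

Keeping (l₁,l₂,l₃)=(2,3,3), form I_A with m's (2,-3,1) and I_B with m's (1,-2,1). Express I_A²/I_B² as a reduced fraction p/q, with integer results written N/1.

2/3

Same 2,3,3: normalisation and zero-m 3j drop out of the ratio.
A: Δ: 2! 2! 4! / 9! → 1/3780; sum: t=0:+1/96 = 1/96; 3j²(2 3 3; 2 -3 1) = Δ·Π!·Σ² = 1/42  (sign +1)
B: Δ: 2! 2! 4! / 9! → 1/3780; sum: t=0:+1/12 t=1:−1/48 = 1/16; 3j²(2 3 3; 1 -2 1) = Δ·Π!·Σ² = 1/28  (sign +1)
I_A²/I_B² = (1/42)/(1/28) = 2/3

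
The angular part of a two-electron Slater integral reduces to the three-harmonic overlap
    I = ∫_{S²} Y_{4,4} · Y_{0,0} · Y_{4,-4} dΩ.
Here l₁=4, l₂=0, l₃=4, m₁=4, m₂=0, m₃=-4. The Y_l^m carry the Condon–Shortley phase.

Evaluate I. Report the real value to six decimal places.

0.282095

Rules hold: Σm=0, L=8 even, 4≤4≤4.
N = 9·1·9 = 81
Δ = 0!·8!·0!/9! = 1/9
Racah Σ t=0..0: t=0:+1/576 = 1/576
⇒ 3j(4 0 4; 0 0 0)² = 1/9, sgn +1
Racah Σ t=0..0: t=0:+1/40320 = 1/40320
⇒ 3j(4 0 4; 4 0 -4)² = 1/9, sgn +1
4πI² = N·(3j₀)²·(3jₘ)² = 1/1
I = +1·√(1/4π) = 0.28209479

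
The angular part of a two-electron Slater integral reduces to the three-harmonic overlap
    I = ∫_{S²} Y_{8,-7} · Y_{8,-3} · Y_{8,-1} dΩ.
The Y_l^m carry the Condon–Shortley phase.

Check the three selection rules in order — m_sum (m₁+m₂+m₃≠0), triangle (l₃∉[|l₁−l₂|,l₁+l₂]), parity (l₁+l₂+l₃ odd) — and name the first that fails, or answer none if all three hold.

m_sum

m₁+m₂+m₃ = -7 − 3 − 1 = -11  ✗
triangle: |8−8|=0 ≤ l₃=8 ≤ 8+8=16
parity: l₁+l₂+l₃ = 24 is even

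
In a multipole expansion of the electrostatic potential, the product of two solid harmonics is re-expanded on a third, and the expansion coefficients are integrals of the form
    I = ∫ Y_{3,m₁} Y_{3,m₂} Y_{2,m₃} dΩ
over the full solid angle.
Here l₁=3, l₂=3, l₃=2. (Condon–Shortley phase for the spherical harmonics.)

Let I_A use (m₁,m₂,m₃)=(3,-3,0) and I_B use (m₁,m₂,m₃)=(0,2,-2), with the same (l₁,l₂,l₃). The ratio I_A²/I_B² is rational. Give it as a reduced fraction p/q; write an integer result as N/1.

l's match ⇒ only the (l;m) 3-j factors differ between A and B.
A: triangle coeff Δ(3,3,2) = 1/3780; Σ_t [0,0]: t=0:+1/96 = 1/96; (3j)²=5/84 [(3 3 2; 3 -3 0)], sign=+1
B: triangle coeff Δ(3,3,2) = 1/3780; Σ_t [3,3]: t=3:−1/24 = -1/24; (3j)²=1/21 [(3 3 2; 0 2 -2)], sign=-1
I_A²/I_B² = (5/84)/(1/21) = 5/4

5/4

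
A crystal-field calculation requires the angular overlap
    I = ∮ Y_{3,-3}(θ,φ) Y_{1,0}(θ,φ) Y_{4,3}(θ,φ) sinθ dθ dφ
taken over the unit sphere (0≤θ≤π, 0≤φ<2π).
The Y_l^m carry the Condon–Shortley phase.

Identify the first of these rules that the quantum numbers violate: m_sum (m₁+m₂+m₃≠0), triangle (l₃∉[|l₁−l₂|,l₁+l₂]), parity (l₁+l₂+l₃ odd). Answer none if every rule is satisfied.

Σmᵢ = 0  ✓
l₃∈[|l₁−l₂|,l₁+l₂]=[2,4], have l₃=4  ✓
Σlᵢ = 8 ⇒ even  ✓

none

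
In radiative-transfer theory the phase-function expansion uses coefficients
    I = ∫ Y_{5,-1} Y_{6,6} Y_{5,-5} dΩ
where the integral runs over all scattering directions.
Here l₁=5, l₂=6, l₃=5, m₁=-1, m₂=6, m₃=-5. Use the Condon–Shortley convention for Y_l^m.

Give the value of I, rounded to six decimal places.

m-sum 0 ✓  L=16 even ✓  1≤5≤11 ✓
Π(2lᵢ+1) = 11×13×11 = 1573
triangle coeff Δ(5,6,5) = 1/28588560
Σ_t [1,5]: t=1:−1/345600 t=2:+1/13824 t=3:−1/5184 t=4:+1/13824 t=5:−1/345600 = -7/129600
(3j)²=80/7293 [(5 6 5; 0 0 0)], sign=+1
Σ_t [6,6]: t=6:+1/12441600 = 1/12441600
(3j)²=3/442 [(5 6 5; -1 6 -5)], sign=+1
⇒ 4πI² = 440/3757
I = (+1)√(440/3757/(4π)) = 0.09653856

0.096539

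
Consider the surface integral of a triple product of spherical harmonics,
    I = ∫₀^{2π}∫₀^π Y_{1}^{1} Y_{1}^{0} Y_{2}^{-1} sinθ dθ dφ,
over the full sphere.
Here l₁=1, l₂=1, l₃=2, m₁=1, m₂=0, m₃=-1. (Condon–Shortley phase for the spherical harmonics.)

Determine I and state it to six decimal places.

Checks pass: Σm=0; 4 even; l₃=2∈[0,2].
(2·1+1)(2·1+1)(2·2+1) = 45
Δ: 0! 2! 2! / 5! → 1/30
sum: t=0:+1/1 = 1/1
3j²(1 1 2; 0 0 0) = Δ·Π!·Σ² = 2/15  (sign +1)
sum: t=0:+1/2 = 1/2
3j²(1 1 2; 1 0 -1) = Δ·Π!·Σ² = 1/10  (sign -1)
combine: 4πI² = 45·2/15·1/10 = 3/5
take √, sign -1: I = -0.21850969

-0.218510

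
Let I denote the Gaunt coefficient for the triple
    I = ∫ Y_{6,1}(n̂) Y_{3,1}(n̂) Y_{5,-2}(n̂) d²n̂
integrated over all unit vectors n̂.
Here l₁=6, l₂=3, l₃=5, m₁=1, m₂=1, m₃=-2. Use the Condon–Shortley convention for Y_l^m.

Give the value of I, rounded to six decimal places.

m-sum 0 ✓  L=14 even ✓  3≤5≤9 ✓
Π(2lᵢ+1) = 13×7×11 = 1001
triangle coeff Δ(6,3,5) = 1/675675
Σ_t [1,3]: t=1:−1/8640 t=2:+1/2304 t=3:−1/8640 = 7/34560
(3j)²=7/429 [(6 3 5; 0 0 0)], sign=-1
Σ_t [2,4]: t=2:+1/5760 t=3:−1/8640 t=4:+1/241920 = 1/16128
(3j)²=5/1001 [(6 3 5; 1 1 -2)], sign=-1
⇒ 4πI² = 35/429
I = (+1)√(35/429/(4π)) = 0.08057502

0.080575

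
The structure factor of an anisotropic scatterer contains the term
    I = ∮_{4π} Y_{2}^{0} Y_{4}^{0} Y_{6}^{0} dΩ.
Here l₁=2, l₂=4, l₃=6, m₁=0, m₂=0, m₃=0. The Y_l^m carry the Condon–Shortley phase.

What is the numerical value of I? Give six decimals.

0.238565

Rules hold: Σm=0, L=12 even, 2≤6≤6.
N = 5·9·13 = 585
Δ = 0!·4!·8!/13! = 1/6435
Racah Σ t=0..0: t=0:+1/2304 = 1/2304
⇒ 3j(2 4 6; 0 0 0)² = 5/143, sgn +1
(m-triple is (0,0,0) — same symbol as above.)
4πI² = N·(3j₀)²·(3jₘ)² = 1125/1573
I = +1·√(0.715194/4π) = 0.23856513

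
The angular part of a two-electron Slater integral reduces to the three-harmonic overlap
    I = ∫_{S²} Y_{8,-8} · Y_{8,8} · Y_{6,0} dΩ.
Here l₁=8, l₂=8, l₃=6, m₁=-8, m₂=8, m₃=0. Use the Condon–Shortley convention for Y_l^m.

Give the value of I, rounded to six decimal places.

-0.093099

m-sum 0 ✓  L=22 even ✓  0≤6≤16 ✓
Π(2lᵢ+1) = 17×17×13 = 3757
triangle coeff Δ(8,8,6) = 1/13742520792
Σ_t [2,8]: t=2:+1/41803776000 t=3:−1/435456000 t=4:+1/39813120 t=5:−1/18662400 t=6:+1/39813120 t=7:−1/435456000 t=8:+1/41803776000 = -11/1393459200
(3j)²=600/96577 [(8 8 6; 0 0 0)], sign=-1
Σ_t [10,10]: t=10:+1/1881169920000 = 1/1881169920000
(3j)²=104/22287 [(8 8 6; -8 8 0)], sign=+1
⇒ 4πI² = 20800/190969
I = (-1)√(20800/190969/(4π)) = -0.09309906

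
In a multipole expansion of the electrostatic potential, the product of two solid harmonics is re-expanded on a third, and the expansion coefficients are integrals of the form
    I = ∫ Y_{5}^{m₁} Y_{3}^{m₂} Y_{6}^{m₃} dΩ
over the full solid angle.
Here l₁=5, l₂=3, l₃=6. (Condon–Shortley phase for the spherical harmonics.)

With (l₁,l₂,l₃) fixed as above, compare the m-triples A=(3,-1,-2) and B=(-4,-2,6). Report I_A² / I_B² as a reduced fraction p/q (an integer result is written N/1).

l's match ⇒ only the (l;m) 3-j factors differ between A and B.
A: triangle coeff Δ(5,3,6) = 1/675675; Σ_t [0,2]: t=0:+1/11520 t=1:−1/30240 t=2:+1/1935360 = 1/18432; (3j)²=7/429 [(5 3 6; 3 -1 -2)], sign=+1
B: triangle coeff Δ(5,3,6) = 1/675675; Σ_t [1,1]: t=1:−1/967680 = -1/967680; (3j)²=3/91 [(5 3 6; -4 -2 6)], sign=-1
I_A²/I_B² = (7/429)/(3/91) = 49/99

49/99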